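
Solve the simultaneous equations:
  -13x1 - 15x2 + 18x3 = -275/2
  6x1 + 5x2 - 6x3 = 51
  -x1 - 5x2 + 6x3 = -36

no solution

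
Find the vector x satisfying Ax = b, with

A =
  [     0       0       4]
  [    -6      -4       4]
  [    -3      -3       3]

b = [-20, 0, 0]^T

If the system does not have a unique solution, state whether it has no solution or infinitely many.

Row-reduce the augmented matrix:
Swap R1 and R2.
R1 ← R1 / (-6).
R3 ← R3 + 3·R1.
Swap R2 and R3.
R2 ← R2 / (-1).
R1 ← R1 − 2/3·R2.
R3 ← R3 / (4).
R2 ← R2 + 1·R3.
Reading off the reduced rows gives x_1 = 0, x_2 = -5, x_3 = -5.

x_1 = 0, x_2 = -5, x_3 = -5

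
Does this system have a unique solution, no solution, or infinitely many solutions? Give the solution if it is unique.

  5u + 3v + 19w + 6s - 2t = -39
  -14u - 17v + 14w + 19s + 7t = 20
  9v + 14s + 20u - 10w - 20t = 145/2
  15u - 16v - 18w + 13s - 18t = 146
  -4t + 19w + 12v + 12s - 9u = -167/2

Row-reduce the augmented matrix:
R1 ← R1 / (5).
R2 ← R2 + 14·R1.
R3 ← R3 − 20·R1.
R4 ← R4 − 15·R1.
R5 ← R5 + 9·R1.
R2 ← R2 / (-43/5).
R1 ← R1 − 3/5·R2.
R3 ← R3 + 3·R2.
R4 ← R4 + 25·R2.
R5 ← R5 − 87/5·R2.
R3 ← R3 / (-4706/43).
R1 ← R1 − 365/43·R3.
R2 ← R2 + 336/43·R3.
R4 ← R4 + 11625/43·R3.
R5 ← R5 − 8134/43·R3.
R4 ← R4 / (-251855/4706).
R1 ← R1 − 9193/4706·R4.
R2 ← R2 + 6017/2353·R4.
R3 ← R3 − 967/4706·R4.
R5 ← R5 − 132622/2353·R4.
R5 ← R5 / (-2716858/251855).
R1 ← R1 + 184221/251855·R5.
R2 ← R2 − 5708/251855·R5.
R3 ← R3 − 43031/251855·R5.
R4 ← R4 + 69553/251855·R5.
Reading off the reduced rows gives u = 5/2, v = -5/2, w = -3, s = 5/2, t = 1.

u = 5/2, v = -5/2, w = -3, s = 5/2, t = 1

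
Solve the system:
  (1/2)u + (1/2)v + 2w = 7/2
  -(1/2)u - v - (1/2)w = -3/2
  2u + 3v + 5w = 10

Row-reduce:
R1 ← R1 / (1/2).
R2 ← R2 + 1/2·R1.
R3 ← R3 − 2·R1.
R2 ← R2 / (-1/2).
R1 ← R1 − 1·R2.
R3 ← R3 − 1·R2.
Rank is 2 with 3 unknowns, leaving w free.

infinitely many solutions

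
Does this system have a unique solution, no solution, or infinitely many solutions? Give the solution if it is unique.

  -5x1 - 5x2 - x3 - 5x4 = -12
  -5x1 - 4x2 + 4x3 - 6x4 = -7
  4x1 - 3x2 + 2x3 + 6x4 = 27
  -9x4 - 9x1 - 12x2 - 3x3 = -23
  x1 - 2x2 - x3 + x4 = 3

no solution

Row-reduce:
R1 ← R1 / (-5).
R2 ← R2 + 5·R1.
R3 ← R3 − 4·R1.
R4 ← R4 + 9·R1.
R5 ← R5 − 1·R1.
R1 ← R1 − 1·R2.
R3 ← R3 + 7·R2.
R4 ← R4 + 3·R2.
R5 ← R5 + 3·R2.
R3 ← R3 / (181/5).
R1 ← R1 + 24/5·R3.
R2 ← R2 − 5·R3.
R4 ← R4 − 69/5·R3.
R5 ← R5 − 69/5·R3.
R4 ← R4 / (-198/181).
R1 ← R1 − 242/181·R4.
R2 ← R2 + 56/181·R4.
R3 ← R3 + 25/181·R4.
R5 ← R5 + 198/181·R4.
Row 5 reduces to 0 = 2, a contradiction. The system is inconsistent.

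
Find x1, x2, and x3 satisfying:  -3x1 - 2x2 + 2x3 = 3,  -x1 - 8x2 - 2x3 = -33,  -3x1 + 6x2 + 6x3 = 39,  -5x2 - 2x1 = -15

Row-reduce the augmented matrix:
R1 ← R1 / (-3).
R2 ← R2 + 1·R1.
R3 ← R3 + 3·R1.
R4 ← R4 + 2·R1.
R2 ← R2 / (-22/3).
R1 ← R1 − 2/3·R2.
R3 ← R3 − 8·R2.
R4 ← R4 + 11/3·R2.
R3 ← R3 / (12/11).
R1 ← R1 + 10/11·R3.
R2 ← R2 − 4/11·R3.
R4 reduces to 0 = 0, so the extra equation is consistent.
Reading off the reduced rows gives x1 = -5, x2 = 5, x3 = -1.

x1 = -5, x2 = 5, x3 = -1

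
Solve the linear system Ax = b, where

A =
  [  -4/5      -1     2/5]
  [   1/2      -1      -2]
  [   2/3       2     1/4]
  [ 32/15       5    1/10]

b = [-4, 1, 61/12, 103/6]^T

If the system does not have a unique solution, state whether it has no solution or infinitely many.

Row-reduce:
R1 ← R1 / (-4/5).
R2 ← R2 − 1/2·R1.
R3 ← R3 − 2/3·R1.
R4 ← R4 − 32/15·R1.
R2 ← R2 / (-13/8).
R1 ← R1 − 5/4·R2.
R3 ← R3 − 7/6·R2.
R4 ← R4 − 7/3·R2.
R3 ← R3 / (-35/52).
R1 ← R1 + 24/13·R3.
R2 ← R2 − 14/13·R3.
R4 ← R4 + 35/26·R3.
Row 4 reduces to 0 = 3, a contradiction. The system is inconsistent.

no solution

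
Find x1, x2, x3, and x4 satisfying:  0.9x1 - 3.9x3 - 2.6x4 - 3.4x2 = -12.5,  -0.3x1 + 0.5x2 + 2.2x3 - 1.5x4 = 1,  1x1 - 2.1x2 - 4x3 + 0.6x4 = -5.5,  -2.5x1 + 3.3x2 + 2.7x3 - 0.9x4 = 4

Row-reduce the augmented matrix:
R1 ← R1 / (9/10).
R2 ← R2 + 3/10·R1.
R3 ← R3 − 1·R1.
R4 ← R4 + 5/2·R1.
R2 ← R2 / (-19/30).
R1 ← R1 + 34/9·R2.
R3 ← R3 − 151/90·R2.
R4 ← R4 + 553/90·R2.
R3 ← R3 / (1549/570).
R1 ← R1 + 553/57·R3.
R2 ← R2 + 27/19·R3.
R4 ← R4 + 9613/570·R3.
R4 ← R4 / (-37459/15490).
R1 ← R1 − 2015/1549·R4.
R2 ← R2 − 3536/1549·R4.
R3 ← R3 + 1585/1549·R4.
Reading off the reduced rows gives x1 = 5, x2 = 5, x3 = 0, x4 = 0.

x1 = 5, x2 = 5, x3 = 0, x4 = 0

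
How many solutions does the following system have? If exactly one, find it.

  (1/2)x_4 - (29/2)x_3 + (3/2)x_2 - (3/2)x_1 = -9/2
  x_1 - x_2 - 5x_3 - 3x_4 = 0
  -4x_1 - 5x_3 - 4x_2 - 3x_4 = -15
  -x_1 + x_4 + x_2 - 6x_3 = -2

no solution

Row-reduce:
R1 ← R1 / (-3/2).
R2 ← R2 − 1·R1.
R3 ← R3 + 4·R1.
R4 ← R4 + 1·R1.
Swap R2 and R3.
R2 ← R2 / (-8).
R1 ← R1 + 1·R2.
R3 ← R3 / (-44/3).
R1 ← R1 − 131/24·R3.
R2 ← R2 + 101/24·R3.
R4 ← R4 − 11/3·R3.
Row 4 reduces to 0 = 1/4, a contradiction. The system is inconsistent.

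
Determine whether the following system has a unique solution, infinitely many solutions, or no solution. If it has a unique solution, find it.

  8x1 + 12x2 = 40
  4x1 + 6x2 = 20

infinitely many solutions

Row-reduce:
R1 ← R1 / (8).
R2 ← R2 − 4·R1.
Rank is 1 with 2 unknowns, leaving x2 free.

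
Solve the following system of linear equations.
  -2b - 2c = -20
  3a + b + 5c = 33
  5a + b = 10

Row-reduce the augmented matrix:
Swap R1 and R2.
R1 ← R1 / (3).
R3 ← R3 − 5·R1.
R2 ← R2 / (-2).
R1 ← R1 − 1/3·R2.
R3 ← R3 + 2/3·R2.
R3 ← R3 / (-23/3).
R1 ← R1 − 4/3·R3.
R2 ← R2 − 1·R3.
Reading off the reduced rows gives a = 1, b = 5, c = 5.

a = 1, b = 5, c = 5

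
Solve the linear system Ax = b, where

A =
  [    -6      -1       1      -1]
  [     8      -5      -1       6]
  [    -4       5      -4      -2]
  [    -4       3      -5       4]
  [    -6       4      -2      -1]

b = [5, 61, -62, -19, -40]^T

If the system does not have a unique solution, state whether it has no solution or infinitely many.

Row-reduce the augmented matrix:
R1 ← R1 / (-6).
R2 ← R2 − 8·R1.
R3 ← R3 + 4·R1.
R4 ← R4 + 4·R1.
R5 ← R5 + 6·R1.
R2 ← R2 / (-19/3).
R1 ← R1 − 1/6·R2.
R3 ← R3 − 17/3·R2.
R4 ← R4 − 11/3·R2.
R5 ← R5 − 5·R2.
R3 ← R3 / (-83/19).
R1 ← R1 + 3/19·R3.
R2 ← R2 + 1/19·R3.
R4 ← R4 + 104/19·R3.
R5 ← R5 + 52/19·R3.
R4 ← R4 / (316/83).
R1 ← R1 − 31/166·R4.
R2 ← R2 + 64/83·R4.
R3 ← R3 + 54/83·R4.
R5 ← R5 − 158/83·R4.
R5 reduces to 0 = 0, so the extra equation is consistent.
Reading off the reduced rows gives x_1 = 0, x_2 = -6, x_3 = 5, x_4 = 6.

x_1 = 0, x_2 = -6, x_3 = 5, x_4 = 6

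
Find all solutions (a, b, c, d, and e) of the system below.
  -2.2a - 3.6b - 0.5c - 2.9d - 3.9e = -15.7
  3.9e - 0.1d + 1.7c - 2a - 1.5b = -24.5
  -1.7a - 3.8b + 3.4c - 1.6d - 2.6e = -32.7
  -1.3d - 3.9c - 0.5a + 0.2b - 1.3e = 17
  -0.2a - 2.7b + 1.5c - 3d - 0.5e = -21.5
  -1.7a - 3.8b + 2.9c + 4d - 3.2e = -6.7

Row-reduce the augmented matrix:
R1 ← R1 / (-11/5).
R2 ← R2 + 2·R1.
R3 ← R3 + 17/10·R1.
R4 ← R4 + 1/2·R1.
R5 ← R5 + 1/5·R1.
R6 ← R6 + 17/10·R1.
R2 ← R2 / (39/22).
R1 ← R1 − 18/11·R2.
R3 ← R3 + 56/55·R2.
R4 ← R4 − 56/55·R2.
R5 ← R5 + 261/110·R2.
R6 ← R6 + 56/55·R2.
R3 ← R3 / (6531/1300).
R1 ← R1 + 229/130·R3.
R2 ← R2 − 79/65·R3.
R4 ← R4 + 6531/1300·R3.
R5 ← R5 − 2879/650·R3.
R6 ← R6 − 5881/1300·R3.
Swap R4 and R5.
R4 ← R4 / (-25927/21770).
R1 ← R1 + 626/2177·R4.
R2 ← R2 − 2010/2177·R4.
R3 ← R3 − 909/2177·R4.
R6 ← R6 − 126457/21770·R4.
Swap R5 and R6.
R5 ← R5 / (1951273/70710).
R1 ← R1 + 11380/2357·R5.
R2 ← R2 − 52840/7071·R5.
R3 ← R3 − 20695/7071·R5.
R4 ← R4 + 33754/7071·R5.
R6 reduces to 0 = 0, so the extra equation is consistent.
Reading off the reduced rows gives a = 5, b = 0, c = -6, d = 4, e = -1.

a = 5, b = 0, c = -6, d = 4, e = -1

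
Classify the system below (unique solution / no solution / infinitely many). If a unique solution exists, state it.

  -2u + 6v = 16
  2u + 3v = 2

u = -2, v = 2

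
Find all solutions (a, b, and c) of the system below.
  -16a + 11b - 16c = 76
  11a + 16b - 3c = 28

Row-reduce:
R1 ← R1 / (-16).
R2 ← R2 − 11·R1.
R2 ← R2 / (377/16).
R1 ← R1 + 11/16·R2.
Rank is 2 with 3 unknowns, leaving c free.

infinitely many solutions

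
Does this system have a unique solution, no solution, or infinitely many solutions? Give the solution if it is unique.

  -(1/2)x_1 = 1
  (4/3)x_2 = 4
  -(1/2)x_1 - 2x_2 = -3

Row-reduce:
R1 ← R1 / (-1/2).
R3 ← R3 + 1/2·R1.
R2 ← R2 / (4/3).
R3 ← R3 + 2·R2.
Row 3 reduces to 0 = 2, a contradiction. The system is inconsistent.

no solution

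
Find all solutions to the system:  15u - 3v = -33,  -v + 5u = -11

infinitely many solutions

Row-reduce:
R1 ← R1 / (15).
R2 ← R2 − 5·R1.
Rank is 1 with 2 unknowns, leaving v free.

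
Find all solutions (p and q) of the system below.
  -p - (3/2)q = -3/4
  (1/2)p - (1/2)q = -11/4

p = -3, q = 5/2

Row-reduce the augmented matrix:
R1 ← R1 / (-1).
R2 ← R2 − 1/2·R1.
R2 ← R2 / (-5/4).
R1 ← R1 − 3/2·R2.
Reading off the reduced rows gives p = -3, q = 5/2.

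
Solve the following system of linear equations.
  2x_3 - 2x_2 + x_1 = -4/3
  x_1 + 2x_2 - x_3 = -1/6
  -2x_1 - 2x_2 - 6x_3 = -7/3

Row-reduce the augmented matrix:
R2 ← R2 − 1·R1.
R3 ← R3 + 2·R1.
R2 ← R2 / (4).
R1 ← R1 + 2·R2.
R3 ← R3 + 6·R2.
R3 ← R3 / (-13/2).
R1 ← R1 − 1/2·R3.
R2 ← R2 + 3/4·R3.
Reading off the reduced rows gives x_1 = -1, x_2 = 2/3, x_3 = 1/2.

x_1 = -1, x_2 = 2/3, x_3 = 1/2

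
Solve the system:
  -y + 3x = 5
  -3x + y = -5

Row-reduce:
R1 ← R1 / (3).
R2 ← R2 + 3·R1.
Rank is 1 with 2 unknowns, leaving y free.

infinitely many solutions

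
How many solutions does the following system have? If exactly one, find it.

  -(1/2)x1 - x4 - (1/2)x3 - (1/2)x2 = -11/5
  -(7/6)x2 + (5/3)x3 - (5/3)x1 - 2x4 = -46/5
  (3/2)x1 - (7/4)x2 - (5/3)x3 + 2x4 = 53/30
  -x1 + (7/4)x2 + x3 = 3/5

x1 = 13/5, x2 = 12/5, x3 = -1, x4 = 1/5

Row-reduce the augmented matrix:
R1 ← R1 / (-1/2).
R2 ← R2 + 5/3·R1.
R3 ← R3 − 3/2·R1.
R4 ← R4 + 1·R1.
R2 ← R2 / (1/2).
R1 ← R1 − 1·R2.
R3 ← R3 + 13/4·R2.
R4 ← R4 − 11/4·R2.
R3 ← R3 / (37/2).
R1 ← R1 + 17/3·R3.
R2 ← R2 − 20/3·R3.
R4 ← R4 + 49/3·R3.
R4 ← R4 / (478/333).
R1 ← R1 − 560/333·R4.
R2 ← R2 + 32/333·R4.
R3 ← R3 − 46/111·R4.
Reading off the reduced rows gives x1 = 13/5, x2 = 12/5, x3 = -1, x4 = 1/5.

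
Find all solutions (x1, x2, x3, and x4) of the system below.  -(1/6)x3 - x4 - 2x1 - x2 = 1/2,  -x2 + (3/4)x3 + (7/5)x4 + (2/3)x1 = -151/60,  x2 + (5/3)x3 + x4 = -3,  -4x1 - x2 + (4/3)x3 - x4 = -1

no solution

Row-reduce:
R1 ← R1 / (-2).
R2 ← R2 − 2/3·R1.
R4 ← R4 + 4·R1.
R2 ← R2 / (-4/3).
R1 ← R1 − 1/2·R2.
R3 ← R3 − 1·R2.
R4 ← R4 − 1·R2.
R3 ← R3 / (35/16).
R1 ← R1 − 11/32·R3.
R2 ← R2 + 25/48·R3.
R4 ← R4 − 35/16·R3.
Row 4 reduces to 0 = 1, a contradiction. The system is inconsistent.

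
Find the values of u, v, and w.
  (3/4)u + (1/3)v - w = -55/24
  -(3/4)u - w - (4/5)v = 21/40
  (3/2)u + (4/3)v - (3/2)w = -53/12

Row-reduce the augmented matrix:
R1 ← R1 / (3/4).
R2 ← R2 + 3/4·R1.
R3 ← R3 − 3/2·R1.
R2 ← R2 / (-7/15).
R1 ← R1 − 4/9·R2.
R3 ← R3 − 2/3·R2.
R3 ← R3 / (-33/14).
R1 ← R1 + 68/21·R3.
R2 ← R2 − 30/7·R3.
Reading off the reduced rows gives u = -3/2, v = -1/2, w = 1.

u = -3/2, v = -1/2, w = 1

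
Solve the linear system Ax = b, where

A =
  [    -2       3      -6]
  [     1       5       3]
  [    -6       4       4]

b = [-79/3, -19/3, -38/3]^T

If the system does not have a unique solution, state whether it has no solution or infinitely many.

Row-reduce the augmented matrix:
R1 ← R1 / (-2).
R2 ← R2 − 1·R1.
R3 ← R3 + 6·R1.
R2 ← R2 / (13/2).
R1 ← R1 + 3/2·R2.
R3 ← R3 + 5·R2.
R3 ← R3 / (22).
R1 ← R1 − 3·R3.
Reading off the reduced rows gives x_1 = 5/3, x_2 = -3, x_3 = 7/3.

x_1 = 5/3, x_2 = -3, x_3 = 7/3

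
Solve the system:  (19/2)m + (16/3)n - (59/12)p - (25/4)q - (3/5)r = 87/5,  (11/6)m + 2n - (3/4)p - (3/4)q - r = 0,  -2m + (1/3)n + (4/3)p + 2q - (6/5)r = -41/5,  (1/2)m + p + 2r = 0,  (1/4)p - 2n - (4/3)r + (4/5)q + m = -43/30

no solution

Row-reduce:
R1 ← R1 / (19/2).
R2 ← R2 − 11/6·R1.
R3 ← R3 + 2·R1.
R4 ← R4 − 1/2·R1.
R5 ← R5 − 1·R1.
R2 ← R2 / (166/171).
R1 ← R1 − 32/57·R2.
R3 ← R3 − 83/57·R2.
R4 ← R4 + 16/57·R2.
R5 ← R5 + 146/57·R2.
Swap R3 and R4.
R3 ← R3 / (437/332).
R1 ← R1 + 105/166·R3.
R2 ← R2 − 17/83·R3.
R5 ← R5 − 429/332·R3.
Swap R4 and R5.
R4 ← R4 / (19307/8740).
R1 ← R1 + 306/437·R4.
R2 ← R2 − 174/437·R4.
R3 ← R3 − 153/437·R4.
Row 5 reduces to 0 = 1/2, a contradiction. The system is inconsistent.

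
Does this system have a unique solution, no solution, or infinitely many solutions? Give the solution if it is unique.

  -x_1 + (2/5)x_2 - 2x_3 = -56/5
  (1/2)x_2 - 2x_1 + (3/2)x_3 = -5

infinitely many solutions

Row-reduce:
R1 ← R1 / (-1).
R2 ← R2 + 2·R1.
R2 ← R2 / (-3/10).
R1 ← R1 + 2/5·R2.
Rank is 2 with 3 unknowns, leaving x_3 free.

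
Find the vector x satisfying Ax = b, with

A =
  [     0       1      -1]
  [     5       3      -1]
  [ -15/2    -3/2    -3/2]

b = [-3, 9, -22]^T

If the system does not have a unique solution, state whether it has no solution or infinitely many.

Row-reduce:
Swap R1 and R2.
R1 ← R1 / (5).
R3 ← R3 + 15/2·R1.
R1 ← R1 − 3/5·R2.
R3 ← R3 − 3·R2.
Row 3 reduces to 0 = 1/2, a contradiction. The system is inconsistent.

no solution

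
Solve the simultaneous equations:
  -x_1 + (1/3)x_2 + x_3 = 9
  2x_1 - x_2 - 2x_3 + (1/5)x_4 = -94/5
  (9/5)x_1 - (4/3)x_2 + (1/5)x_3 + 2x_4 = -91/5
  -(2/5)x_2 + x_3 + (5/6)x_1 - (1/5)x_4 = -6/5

x_1 = -6, x_2 = 0, x_3 = 3, x_4 = -4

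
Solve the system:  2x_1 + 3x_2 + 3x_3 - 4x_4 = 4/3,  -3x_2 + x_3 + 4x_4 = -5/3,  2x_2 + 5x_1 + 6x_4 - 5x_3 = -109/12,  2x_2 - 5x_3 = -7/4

x_1 = -2/3, x_2 = -1/4, x_3 = 1/4, x_4 = -2/3

Row-reduce the augmented matrix:
R1 ← R1 / (2).
R3 ← R3 − 5·R1.
R2 ← R2 / (-3).
R1 ← R1 − 3/2·R2.
R3 ← R3 + 11/2·R2.
R4 ← R4 − 2·R2.
R3 ← R3 / (-43/3).
R1 ← R1 − 2·R3.
R2 ← R2 + 1/3·R3.
R4 ← R4 + 13/3·R3.
R4 ← R4 / (2/43).
R1 ← R1 − 52/43·R4.
R2 ← R2 + 66/43·R4.
R3 ← R3 + 26/43·R4.
Reading off the reduced rows gives x_1 = -2/3, x_2 = -1/4, x_3 = 1/4, x_4 = -2/3.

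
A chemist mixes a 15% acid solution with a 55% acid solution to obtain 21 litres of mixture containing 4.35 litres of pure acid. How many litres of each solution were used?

litres of solution A: 18, litres of solution B: 3

Let a = litres of solution A, b = litres of solution B.
  b + a = 21
  (3/20)a + (11/20)b = 87/20
Row-reduce the augmented matrix:
R2 ← R2 − 3/20·R1.
R2 ← R2 / (2/5).
R1 ← R1 − 1·R2.
Reading off the reduced rows gives a = 18, b = 3.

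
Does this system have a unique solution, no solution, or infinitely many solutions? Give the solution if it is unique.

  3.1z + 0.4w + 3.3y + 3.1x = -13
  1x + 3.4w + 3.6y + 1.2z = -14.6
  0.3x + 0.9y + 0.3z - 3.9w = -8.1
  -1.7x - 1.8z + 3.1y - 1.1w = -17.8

Row-reduce the augmented matrix:
R1 ← R1 / (31/10).
R2 ← R2 − 1·R1.
R3 ← R3 − 3/10·R1.
R4 ← R4 + 17/10·R1.
R2 ← R2 / (393/155).
R1 ← R1 − 33/31·R2.
R3 ← R3 − 18/31·R2.
R4 ← R4 − 761/155·R2.
R3 ← R3 / (-6/131).
R1 ← R1 − 120/131·R3.
R2 ← R2 − 31/393·R3.
R4 ← R4 + 383/786·R3.
R4 ← R4 / (5119/120).
R1 ← R1 + 95·R4.
R2 ← R2 + 407/60·R4.
R3 ← R3 − 2047/20·R4.
Reading off the reduced rows gives x = 6, y = -5, z = -5, w = 1.

x = 6, y = -5, z = -5, w = 1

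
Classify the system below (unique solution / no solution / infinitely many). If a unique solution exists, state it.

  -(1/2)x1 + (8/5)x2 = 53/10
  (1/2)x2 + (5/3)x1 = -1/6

x1 = -1, x2 = 3

Row-reduce the augmented matrix:
R1 ← R1 / (-1/2).
R2 ← R2 − 5/3·R1.
R2 ← R2 / (35/6).
R1 ← R1 + 16/5·R2.
Reading off the reduced rows gives x1 = -1, x2 = 3.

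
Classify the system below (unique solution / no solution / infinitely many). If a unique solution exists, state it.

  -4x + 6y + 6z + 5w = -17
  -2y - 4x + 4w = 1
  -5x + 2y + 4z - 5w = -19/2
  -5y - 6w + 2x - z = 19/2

x = 1/2, y = -3/2, z = -1, w = 0

Row-reduce the augmented matrix:
R1 ← R1 / (-4).
R2 ← R2 + 4·R1.
R3 ← R3 + 5·R1.
R4 ← R4 − 2·R1.
R2 ← R2 / (-8).
R1 ← R1 + 3/2·R2.
R3 ← R3 + 11/2·R2.
R4 ← R4 + 2·R2.
R3 ← R3 / (5/8).
R1 ← R1 + 3/8·R3.
R2 ← R2 − 3/4·R3.
R4 ← R4 − 7/2·R3.
R4 ← R4 / (559/10).
R1 ← R1 + 37/5·R4.
R2 ← R2 − 64/5·R4.
R3 ← R3 + 169/10·R4.
Reading off the reduced rows gives x = 1/2, y = -3/2, z = -1, w = 0.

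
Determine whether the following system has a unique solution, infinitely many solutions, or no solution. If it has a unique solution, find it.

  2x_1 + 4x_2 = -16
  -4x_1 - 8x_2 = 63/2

Row-reduce:
R1 ← R1 / (2).
R2 ← R2 + 4·R1.
Row 2 reduces to 0 = -1/2, a contradiction. The system is inconsistent.

no solution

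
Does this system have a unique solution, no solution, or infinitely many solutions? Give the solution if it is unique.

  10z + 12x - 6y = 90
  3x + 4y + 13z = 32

infinitely many solutions

Row-reduce:
R1 ← R1 / (12).
R2 ← R2 − 3·R1.
R2 ← R2 / (11/2).
R1 ← R1 + 1/2·R2.
Rank is 2 with 3 unknowns, leaving z free.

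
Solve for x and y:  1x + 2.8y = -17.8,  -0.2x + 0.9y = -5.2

Row-reduce the augmented matrix:
R2 ← R2 + 1/5·R1.
R2 ← R2 / (73/50).
R1 ← R1 − 14/5·R2.
Reading off the reduced rows gives x = -1, y = -6.

x = -1, y = -6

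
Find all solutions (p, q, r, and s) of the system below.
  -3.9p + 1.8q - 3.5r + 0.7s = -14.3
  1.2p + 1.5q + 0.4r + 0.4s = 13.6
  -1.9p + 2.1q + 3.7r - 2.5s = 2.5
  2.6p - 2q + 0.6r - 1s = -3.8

Row-reduce the augmented matrix:
R1 ← R1 / (-39/10).
R2 ← R2 − 6/5·R1.
R3 ← R3 + 19/10·R1.
R4 ← R4 − 13/5·R1.
R2 ← R2 / (267/130).
R1 ← R1 + 6/13·R2.
R3 ← R3 − 159/130·R2.
R4 ← R4 + 4/5·R2.
R3 ← R3 / (7754/1335).
R1 ← R1 − 199/267·R3.
R2 ← R2 + 88/267·R3.
R4 ← R4 + 2666/1335·R3.
R4 ← R4 / (-5414/3877).
R1 ← R1 − 1436/3877·R4.
R2 ← R2 − 456/3877·R4.
R3 ← R3 + 2141/3877·R4.
Reading off the reduced rows gives p = 3, q = 4, r = 4, s = 6.

p = 3, q = 4, r = 4, s = 6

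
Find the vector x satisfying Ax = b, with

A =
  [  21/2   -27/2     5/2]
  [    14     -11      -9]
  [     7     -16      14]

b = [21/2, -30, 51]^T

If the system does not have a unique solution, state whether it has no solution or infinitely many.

Row-reduce:
R1 ← R1 / (21/2).
R2 ← R2 − 14·R1.
R3 ← R3 − 7·R1.
R2 ← R2 / (7).
R1 ← R1 + 9/7·R2.
R3 ← R3 + 7·R2.
Rank is 2 with 3 unknowns, leaving x_3 free.

infinitely many solutions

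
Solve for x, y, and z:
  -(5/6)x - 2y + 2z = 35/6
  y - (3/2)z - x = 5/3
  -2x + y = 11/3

x = -3, y = -7/3, z = -2/3

Row-reduce the augmented matrix:
R1 ← R1 / (-5/6).
R2 ← R2 + 1·R1.
R3 ← R3 + 2·R1.
R2 ← R2 / (17/5).
R1 ← R1 − 12/5·R2.
R3 ← R3 − 29/5·R2.
R3 ← R3 / (63/34).
R1 ← R1 − 6/17·R3.
R2 ← R2 + 39/34·R3.
Reading off the reduced rows gives x = -3, y = -7/3, z = -2/3.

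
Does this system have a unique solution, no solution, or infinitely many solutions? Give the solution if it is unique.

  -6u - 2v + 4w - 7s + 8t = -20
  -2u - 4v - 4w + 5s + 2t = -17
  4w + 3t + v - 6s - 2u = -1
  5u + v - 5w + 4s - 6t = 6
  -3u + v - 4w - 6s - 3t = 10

Row-reduce:
R1 ← R1 / (-6).
R2 ← R2 + 2·R1.
R3 ← R3 + 2·R1.
R4 ← R4 − 5·R1.
R5 ← R5 + 3·R1.
R2 ← R2 / (-10/3).
R1 ← R1 − 1/3·R2.
R3 ← R3 − 5/3·R2.
R4 ← R4 + 2/3·R2.
R5 ← R5 − 2·R2.
Swap R3 and R4.
R3 ← R3 / (-3/5).
R1 ← R1 + 6/5·R3.
R2 ← R2 − 8/5·R3.
R5 ← R5 + 46/5·R3.
Swap R4 and R5.
R4 ← R4 / (105/2).
R1 ← R1 − 17/2·R4.
R2 ← R2 + 11·R4.
R3 ← R3 − 11/2·R4.
Row 5 reduces to 0 = 1/2, a contradiction. The system is inconsistent.

no solution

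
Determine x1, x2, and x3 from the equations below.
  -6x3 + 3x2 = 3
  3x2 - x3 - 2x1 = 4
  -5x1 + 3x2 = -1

x1 = 2, x2 = 3, x3 = 1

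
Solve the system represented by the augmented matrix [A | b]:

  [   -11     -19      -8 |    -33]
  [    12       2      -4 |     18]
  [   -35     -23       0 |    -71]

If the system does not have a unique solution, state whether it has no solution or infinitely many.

no solution

Row-reduce:
R1 ← R1 / (-11).
R2 ← R2 − 12·R1.
R3 ← R3 + 35·R1.
R2 ← R2 / (-206/11).
R1 ← R1 − 19/11·R2.
R3 ← R3 − 412/11·R2.
Row 3 reduces to 0 = -2, a contradiction. The system is inconsistent.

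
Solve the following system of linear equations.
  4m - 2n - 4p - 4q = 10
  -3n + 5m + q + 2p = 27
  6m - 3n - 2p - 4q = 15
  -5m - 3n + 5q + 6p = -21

Row-reduce the augmented matrix:
R1 ← R1 / (4).
R2 ← R2 − 5·R1.
R3 ← R3 − 6·R1.
R4 ← R4 + 5·R1.
R2 ← R2 / (-1/2).
R1 ← R1 + 1/2·R2.
R4 ← R4 + 11/2·R2.
R3 ← R3 / (4).
R1 ← R1 + 8·R3.
R2 ← R2 + 14·R3.
R4 ← R4 + 76·R3.
R4 ← R4 / (-28).
R1 ← R1 + 3·R4.
R2 ← R2 + 5·R4.
R3 ← R3 − 1/2·R4.
Reading off the reduced rows gives m = 6, n = 1, p = -3, q = 6.

m = 6, n = 1, p = -3, q = 6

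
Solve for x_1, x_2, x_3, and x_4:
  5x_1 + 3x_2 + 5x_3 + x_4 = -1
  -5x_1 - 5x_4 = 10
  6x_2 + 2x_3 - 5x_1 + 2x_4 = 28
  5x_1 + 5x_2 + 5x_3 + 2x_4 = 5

x_1 = -2, x_2 = 3, x_3 = 0, x_4 = 0

Row-reduce the augmented matrix:
R1 ← R1 / (5).
R2 ← R2 + 5·R1.
R3 ← R3 + 5·R1.
R4 ← R4 − 5·R1.
R2 ← R2 / (3).
R1 ← R1 − 3/5·R2.
R3 ← R3 − 9·R2.
R4 ← R4 − 2·R2.
R3 ← R3 / (-8).
R2 ← R2 − 5/3·R3.
R4 ← R4 + 10/3·R3.
R4 ← R4 / (-31/12).
R1 ← R1 − 1·R4.
R2 ← R2 − 43/24·R4.
R3 ← R3 + 15/8·R4.
Reading off the reduced rows gives x_1 = -2, x_2 = 3, x_3 = 0, x_4 = 0.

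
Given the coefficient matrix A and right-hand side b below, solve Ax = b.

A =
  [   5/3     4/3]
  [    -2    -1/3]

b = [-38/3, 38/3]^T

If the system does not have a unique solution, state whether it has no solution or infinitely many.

x_1 = -6, x_2 = -2

Row-reduce the augmented matrix:
R1 ← R1 / (5/3).
R2 ← R2 + 2·R1.
R2 ← R2 / (19/15).
R1 ← R1 − 4/5·R2.
Reading off the reduced rows gives x_1 = -6, x_2 = -2.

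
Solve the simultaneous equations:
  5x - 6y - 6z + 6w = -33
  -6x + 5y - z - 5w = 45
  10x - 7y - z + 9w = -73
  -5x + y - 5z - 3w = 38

no solution

Row-reduce:
R1 ← R1 / (5).
R2 ← R2 + 6·R1.
R3 ← R3 − 10·R1.
R4 ← R4 + 5·R1.
R2 ← R2 / (-11/5).
R1 ← R1 + 6/5·R2.
R3 ← R3 − 5·R2.
R4 ← R4 + 5·R2.
R3 ← R3 / (-84/11).
R1 ← R1 − 36/11·R3.
R2 ← R2 − 41/11·R3.
R4 ← R4 − 84/11·R3.
Row 4 reduces to 0 = -2, a contradiction. The system is inconsistent.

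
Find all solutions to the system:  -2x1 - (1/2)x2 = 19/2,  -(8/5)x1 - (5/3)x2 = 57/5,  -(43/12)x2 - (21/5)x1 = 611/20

Row-reduce:
R1 ← R1 / (-2).
R2 ← R2 + 8/5·R1.
R3 ← R3 + 21/5·R1.
R2 ← R2 / (-19/15).
R1 ← R1 − 1/4·R2.
R3 ← R3 + 38/15·R2.
Row 3 reduces to 0 = 3, a contradiction. The system is inconsistent.

no solution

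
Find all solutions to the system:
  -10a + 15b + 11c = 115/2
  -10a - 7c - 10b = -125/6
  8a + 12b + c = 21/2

a = -1, b = 4/3, c = 5/2

Row-reduce the augmented matrix:
R1 ← R1 / (-10).
R2 ← R2 + 10·R1.
R3 ← R3 − 8·R1.
R2 ← R2 / (-25).
R1 ← R1 + 3/2·R2.
R3 ← R3 − 24·R2.
R3 ← R3 / (-187/25).
R1 ← R1 + 1/50·R3.
R2 ← R2 − 18/25·R3.
Reading off the reduced rows gives a = -1, b = 4/3, c = 5/2.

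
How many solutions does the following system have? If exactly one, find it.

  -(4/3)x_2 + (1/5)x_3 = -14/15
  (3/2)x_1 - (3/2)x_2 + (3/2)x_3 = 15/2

Row-reduce:
Swap R1 and R2.
R1 ← R1 / (3/2).
R2 ← R2 / (-4/3).
R1 ← R1 + 1·R2.
Rank is 2 with 3 unknowns, leaving x_3 free.

infinitely many solutions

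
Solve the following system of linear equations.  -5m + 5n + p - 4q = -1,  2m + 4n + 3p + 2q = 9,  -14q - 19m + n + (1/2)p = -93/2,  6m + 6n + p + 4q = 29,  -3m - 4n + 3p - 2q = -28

Row-reduce:
R1 ← R1 / (-5).
R2 ← R2 − 2·R1.
R3 ← R3 + 19·R1.
R4 ← R4 − 6·R1.
R5 ← R5 + 3·R1.
R2 ← R2 / (6).
R1 ← R1 + 1·R2.
R3 ← R3 + 18·R2.
R4 ← R4 − 12·R2.
R5 ← R5 + 7·R2.
R3 ← R3 / (69/10).
R1 ← R1 − 11/30·R3.
R2 ← R2 − 17/30·R3.
R4 ← R4 + 23/5·R3.
R5 ← R5 − 191/30·R3.
Swap R4 and R5.
R4 ← R4 / (-31/23).
R1 ← R1 − 17/23·R4.
R2 ← R2 + 3/23·R4.
R3 ← R3 − 8/23·R4.
Row 5 reduces to 0 = -2/3, a contradiction. The system is inconsistent.

no solution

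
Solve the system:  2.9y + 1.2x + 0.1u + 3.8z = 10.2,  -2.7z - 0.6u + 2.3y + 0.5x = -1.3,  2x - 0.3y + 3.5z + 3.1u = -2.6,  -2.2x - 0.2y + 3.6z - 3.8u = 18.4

x = 0, y = 1, z = 2, u = -3

Row-reduce the augmented matrix:
R1 ← R1 / (6/5).
R2 ← R2 − 1/2·R1.
R3 ← R3 − 2·R1.
R4 ← R4 + 11/5·R1.
R2 ← R2 / (131/120).
R1 ← R1 − 29/12·R2.
R3 ← R3 + 77/15·R2.
R4 ← R4 − 307/60·R2.
R3 ← R3 / (-30097/1310).
R1 ← R1 − 1657/131·R3.
R2 ← R2 + 514/131·R3.
R4 ← R4 − 20071/655·R3.
R4 ← R4 / (-108523/150485).
R1 ← R1 − 43869/30097·R4.
R2 ← R2 + 17259/30097·R4.
R3 ← R3 − 110/30097·R4.
Reading off the reduced rows gives x = 0, y = 1, z = 2, u = -3.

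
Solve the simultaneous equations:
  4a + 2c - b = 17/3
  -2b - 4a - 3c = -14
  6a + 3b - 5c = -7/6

Row-reduce the augmented matrix:
R1 ← R1 / (4).
R2 ← R2 + 4·R1.
R3 ← R3 − 6·R1.
R2 ← R2 / (-3).
R1 ← R1 + 1/4·R2.
R3 ← R3 − 9/2·R2.
R3 ← R3 / (-19/2).
R1 ← R1 − 7/12·R3.
R2 ← R2 − 1/3·R3.
Reading off the reduced rows gives a = 3/4, b = 2, c = 7/3.

a = 3/4, b = 2, c = 7/3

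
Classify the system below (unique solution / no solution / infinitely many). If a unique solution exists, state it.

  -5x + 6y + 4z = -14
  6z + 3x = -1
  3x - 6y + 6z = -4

x = 7/3, y = 1/2, z = -4/3

Row-reduce the augmented matrix:
R1 ← R1 / (-5).
R2 ← R2 − 3·R1.
R3 ← R3 − 3·R1.
R2 ← R2 / (18/5).
R1 ← R1 + 6/5·R2.
R3 ← R3 + 12/5·R2.
R3 ← R3 / (14).
R1 ← R1 − 2·R3.
R2 ← R2 − 7/3·R3.
Reading off the reduced rows gives x = 7/3, y = 1/2, z = -4/3.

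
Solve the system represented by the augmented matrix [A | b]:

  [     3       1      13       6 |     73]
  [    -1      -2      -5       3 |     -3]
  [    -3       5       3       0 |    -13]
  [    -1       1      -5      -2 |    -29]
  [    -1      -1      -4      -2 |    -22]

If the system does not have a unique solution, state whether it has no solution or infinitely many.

x_1 = 4, x_2 = -2, x_3 = 3, x_4 = 4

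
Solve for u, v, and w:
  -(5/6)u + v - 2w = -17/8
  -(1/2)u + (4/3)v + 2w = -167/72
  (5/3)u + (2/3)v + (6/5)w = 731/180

u = 11/4, v = -1/3, w = -1/4

Row-reduce the augmented matrix:
R1 ← R1 / (-5/6).
R2 ← R2 + 1/2·R1.
R3 ← R3 − 5/3·R1.
R2 ← R2 / (11/15).
R1 ← R1 + 6/5·R2.
R3 ← R3 − 8/3·R2.
R3 ← R3 / (-794/55).
R1 ← R1 − 84/11·R3.
R2 ← R2 − 48/11·R3.
Reading off the reduced rows gives u = 11/4, v = -1/3, w = -1/4.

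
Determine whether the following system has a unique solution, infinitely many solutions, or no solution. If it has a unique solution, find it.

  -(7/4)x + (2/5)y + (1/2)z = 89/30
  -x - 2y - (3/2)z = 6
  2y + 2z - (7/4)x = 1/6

x = -2, y = -3, z = 4/3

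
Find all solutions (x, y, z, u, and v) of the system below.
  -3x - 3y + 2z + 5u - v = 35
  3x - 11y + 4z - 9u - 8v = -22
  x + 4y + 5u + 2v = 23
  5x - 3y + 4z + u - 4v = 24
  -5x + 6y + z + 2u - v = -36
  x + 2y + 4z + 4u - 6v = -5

x = 3, y = -5, z = 2, u = 6, v = 5

Row-reduce the augmented matrix:
R1 ← R1 / (-3).
R2 ← R2 − 3·R1.
R3 ← R3 − 1·R1.
R4 ← R4 − 5·R1.
R5 ← R5 + 5·R1.
R6 ← R6 − 1·R1.
R2 ← R2 / (-14).
R1 ← R1 − 1·R2.
R3 ← R3 − 3·R2.
R4 ← R4 + 8·R2.
R5 ← R5 − 11·R2.
R6 ← R6 − 1·R2.
R3 ← R3 / (41/21).
R1 ← R1 + 5/21·R3.
R2 ← R2 + 3/7·R3.
R4 ← R4 − 82/21·R3.
R5 ← R5 − 50/21·R3.
R6 ← R6 − 107/21·R3.
Swap R4 and R5.
R4 ← R4 / (-679/41).
R1 ← R1 + 51/41·R4.
R2 ← R2 − 64/41·R4.
R3 ← R3 − 122/41·R4.
R6 ← R6 + 401/41·R4.
Swap R5 and R6.
R5 ← R5 / (-3665/1358).
R1 ← R1 − 157/1358·R5.
R2 ← R2 − 8/679·R5.
R3 ← R3 + 1667/1358·R5.
R4 ← R4 − 499/1358·R5.
R6 reduces to 0 = 0, so the extra equation is consistent.
Reading off the reduced rows gives x = 3, y = -5, z = 2, u = 6, v = 5.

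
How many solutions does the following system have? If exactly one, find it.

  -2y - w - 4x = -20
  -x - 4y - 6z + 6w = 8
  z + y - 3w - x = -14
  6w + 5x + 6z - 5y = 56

Row-reduce the augmented matrix:
R1 ← R1 / (-4).
R2 ← R2 + 1·R1.
R3 ← R3 + 1·R1.
R4 ← R4 − 5·R1.
R2 ← R2 / (-7/2).
R1 ← R1 − 1/2·R2.
R3 ← R3 − 3/2·R2.
R4 ← R4 + 15/2·R2.
R3 ← R3 / (-11/7).
R1 ← R1 + 6/7·R3.
R2 ← R2 − 12/7·R3.
R4 ← R4 − 132/7·R3.
R4 ← R4 / (-19/2).
R1 ← R1 − 13/11·R4.
R2 ← R2 + 41/22·R4.
R3 ← R3 − 1/22·R4.
Reading off the reduced rows gives x = 4, y = 0, z = 2, w = 4.

x = 4, y = 0, z = 2, w = 4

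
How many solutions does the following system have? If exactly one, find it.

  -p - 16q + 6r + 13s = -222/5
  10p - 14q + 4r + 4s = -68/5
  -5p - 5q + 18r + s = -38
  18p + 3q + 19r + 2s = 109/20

p = 3/2, q = 7/5, r = -5/4, s = -1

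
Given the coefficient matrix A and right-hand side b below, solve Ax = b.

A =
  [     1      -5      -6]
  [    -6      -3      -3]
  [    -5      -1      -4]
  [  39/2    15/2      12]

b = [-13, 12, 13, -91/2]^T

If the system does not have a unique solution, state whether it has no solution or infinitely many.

no solution

Row-reduce:
R2 ← R2 + 6·R1.
R3 ← R3 + 5·R1.
R4 ← R4 − 39/2·R1.
R2 ← R2 / (-33).
R1 ← R1 + 5·R2.
R3 ← R3 + 26·R2.
R4 ← R4 − 105·R2.
R3 ← R3 / (-36/11).
R1 ← R1 + 1/11·R3.
R2 ← R2 − 13/11·R3.
R4 ← R4 − 54/11·R3.
Row 4 reduces to 0 = -2, a contradiction. The system is inconsistent.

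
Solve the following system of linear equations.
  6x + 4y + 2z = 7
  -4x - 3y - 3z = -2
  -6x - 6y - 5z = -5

x = 1/2, y = 2, z = -2

Row-reduce the augmented matrix:
R1 ← R1 / (6).
R2 ← R2 + 4·R1.
R3 ← R3 + 6·R1.
R2 ← R2 / (-1/3).
R1 ← R1 − 2/3·R2.
R3 ← R3 + 2·R2.
R3 ← R3 / (7).
R1 ← R1 + 3·R3.
R2 ← R2 − 5·R3.
Reading off the reduced rows gives x = 1/2, y = 2, z = -2.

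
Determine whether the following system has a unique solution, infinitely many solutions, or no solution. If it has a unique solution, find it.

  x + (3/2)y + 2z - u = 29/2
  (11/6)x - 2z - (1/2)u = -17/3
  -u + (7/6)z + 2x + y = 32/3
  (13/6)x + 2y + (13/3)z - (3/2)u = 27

infinitely many solutions

Row-reduce:
R2 ← R2 − 11/6·R1.
R3 ← R3 − 2·R1.
R4 ← R4 − 13/6·R1.
R2 ← R2 / (-11/4).
R1 ← R1 − 3/2·R2.
R3 ← R3 + 2·R2.
R4 ← R4 + 5/4·R2.
R3 ← R3 / (85/66).
R1 ← R1 + 12/11·R3.
R2 ← R2 − 68/33·R3.
R4 ← R4 − 85/33·R3.
Rank is 3 with 4 unknowns, leaving u free.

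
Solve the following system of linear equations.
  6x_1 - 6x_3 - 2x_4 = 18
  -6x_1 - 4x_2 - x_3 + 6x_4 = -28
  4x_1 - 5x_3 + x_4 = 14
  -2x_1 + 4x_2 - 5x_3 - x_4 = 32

Row-reduce the augmented matrix:
R1 ← R1 / (6).
R2 ← R2 + 6·R1.
R3 ← R3 − 4·R1.
R4 ← R4 + 2·R1.
R2 ← R2 / (-4).
R4 ← R4 − 4·R2.
R3 ← R3 / (-1).
R1 ← R1 + 1·R3.
R2 ← R2 − 7/4·R3.
R4 ← R4 + 14·R3.
R4 ← R4 / (-91/3).
R1 ← R1 + 8/3·R4.
R2 ← R2 − 37/12·R4.
R3 ← R3 + 7/3·R4.
Reading off the reduced rows gives x_1 = 1, x_2 = 6, x_3 = -2, x_4 = 0.

x_1 = 1, x_2 = 6, x_3 = -2, x_4 = 0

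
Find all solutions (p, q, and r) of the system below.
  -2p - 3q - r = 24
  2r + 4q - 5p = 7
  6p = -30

p = -5, q = -5, r = 1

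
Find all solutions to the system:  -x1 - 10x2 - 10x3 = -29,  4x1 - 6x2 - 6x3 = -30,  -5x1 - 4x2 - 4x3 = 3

Row-reduce:
R1 ← R1 / (-1).
R2 ← R2 − 4·R1.
R3 ← R3 + 5·R1.
R2 ← R2 / (-46).
R1 ← R1 − 10·R2.
R3 ← R3 − 46·R2.
Row 3 reduces to 0 = 2, a contradiction. The system is inconsistent.

no solution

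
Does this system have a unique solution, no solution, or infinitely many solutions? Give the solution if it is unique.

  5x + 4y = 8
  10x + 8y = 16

Row-reduce:
R1 ← R1 / (5).
R2 ← R2 − 10·R1.
Rank is 1 with 2 unknowns, leaving y free.

infinitely many solutions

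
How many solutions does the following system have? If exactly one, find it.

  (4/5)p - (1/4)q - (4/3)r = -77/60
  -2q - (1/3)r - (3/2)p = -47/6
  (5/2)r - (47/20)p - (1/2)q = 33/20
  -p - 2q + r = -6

no solution

Row-reduce:
R1 ← R1 / (4/5).
R2 ← R2 + 3/2·R1.
R3 ← R3 + 47/20·R1.
R4 ← R4 + 1·R1.
R2 ← R2 / (-79/32).
R1 ← R1 + 5/16·R2.
R3 ← R3 + 79/64·R2.
R4 ← R4 + 37/16·R2.
Swap R3 and R4.
R3 ← R3 / (157/79).
R1 ← R1 + 310/237·R3.
R2 ← R2 − 272/237·R3.
Row 4 reduces to 0 = 3, a contradiction. The system is inconsistent.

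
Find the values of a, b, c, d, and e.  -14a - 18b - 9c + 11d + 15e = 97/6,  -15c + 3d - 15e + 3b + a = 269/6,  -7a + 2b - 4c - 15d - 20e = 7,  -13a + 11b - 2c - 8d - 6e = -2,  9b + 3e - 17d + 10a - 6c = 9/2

Row-reduce the augmented matrix:
R1 ← R1 / (-14).
R2 ← R2 − 1·R1.
R3 ← R3 + 7·R1.
R4 ← R4 + 13·R1.
R5 ← R5 − 10·R1.
R2 ← R2 / (12/7).
R1 ← R1 − 9/7·R2.
R3 ← R3 − 11·R2.
R4 ← R4 − 194/7·R2.
R5 ← R5 + 27/7·R2.
R3 ← R3 / (807/8).
R1 ← R1 − 99/8·R3.
R2 ← R2 + 73/8·R3.
R4 ← R4 − 1037/4·R3.
R5 ← R5 + 381/8·R3.
R4 ← R4 / (86426/2421).
R1 ← R1 − 503/269·R4.
R2 ← R2 + 4463/2421·R4.
R3 ← R3 + 1075/2421·R4.
R5 ← R5 + 17570/807·R4.
R5 ← R5 / (1719129/43213).
R1 ← R1 + 27534/43213·R5.
R2 ← R2 + 6074/43213·R5.
R3 ← R3 − 51355/43213·R5.
R4 ← R4 − 55962/43213·R5.
Reading off the reduced rows gives a = 1/3, b = 0, c = -7/3, d = 2/3, e = -1/2.

a = 1/3, b = 0, c = -7/3, d = 2/3, e = -1/2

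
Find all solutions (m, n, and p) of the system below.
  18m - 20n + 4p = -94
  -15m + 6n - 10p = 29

infinitely many solutions

Row-reduce:
R1 ← R1 / (18).
R2 ← R2 + 15·R1.
R2 ← R2 / (-32/3).
R1 ← R1 + 10/9·R2.
Rank is 2 with 3 unknowns, leaving p free.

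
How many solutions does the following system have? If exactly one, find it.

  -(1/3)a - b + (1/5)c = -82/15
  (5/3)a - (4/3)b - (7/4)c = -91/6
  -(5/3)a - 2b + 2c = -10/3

Row-reduce the augmented matrix:
R1 ← R1 / (-1/3).
R2 ← R2 − 5/3·R1.
R3 ← R3 + 5/3·R1.
R2 ← R2 / (-19/3).
R1 ← R1 − 3·R2.
R3 ← R3 − 3·R2.
R3 ← R3 / (49/76).
R1 ← R1 + 363/380·R3.
R2 ← R2 − 9/76·R3.
Reading off the reduced rows gives a = 2, b = 6, c = 6.

a = 2, b = 6, c = 6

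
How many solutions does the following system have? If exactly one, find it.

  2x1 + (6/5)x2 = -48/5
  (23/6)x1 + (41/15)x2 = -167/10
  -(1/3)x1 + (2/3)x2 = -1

Row-reduce:
R1 ← R1 / (2).
R2 ← R2 − 23/6·R1.
R3 ← R3 + 1/3·R1.
R2 ← R2 / (13/30).
R1 ← R1 − 3/5·R2.
R3 ← R3 − 13/15·R2.
Row 3 reduces to 0 = -6, a contradiction. The system is inconsistent.

no solution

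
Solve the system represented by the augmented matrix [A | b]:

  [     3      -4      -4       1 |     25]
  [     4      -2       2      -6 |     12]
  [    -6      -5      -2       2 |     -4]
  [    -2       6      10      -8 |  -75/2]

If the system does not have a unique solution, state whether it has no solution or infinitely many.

no solution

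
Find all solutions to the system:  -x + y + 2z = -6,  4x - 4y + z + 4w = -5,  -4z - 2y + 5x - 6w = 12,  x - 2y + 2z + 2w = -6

x = -1, y = -1, z = -3, w = -1/2

Row-reduce the augmented matrix:
R1 ← R1 / (-1).
R2 ← R2 − 4·R1.
R3 ← R3 − 5·R1.
R4 ← R4 − 1·R1.
Swap R2 and R3.
R2 ← R2 / (3).
R1 ← R1 + 1·R2.
R4 ← R4 + 1·R2.
R3 ← R3 / (9).
R2 ← R2 − 2·R3.
R4 ← R4 − 6·R3.
R4 ← R4 / (-8/3).
R1 ← R1 + 2·R4.
R2 ← R2 + 26/9·R4.
R3 ← R3 − 4/9·R4.
Reading off the reduced rows gives x = -1, y = -1, z = -3, w = -1/2.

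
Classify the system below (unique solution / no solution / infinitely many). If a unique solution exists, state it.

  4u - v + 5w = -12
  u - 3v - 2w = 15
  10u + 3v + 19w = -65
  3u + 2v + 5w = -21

Row-reduce:
R1 ← R1 / (4).
R2 ← R2 − 1·R1.
R3 ← R3 − 10·R1.
R4 ← R4 − 3·R1.
R2 ← R2 / (-11/4).
R1 ← R1 + 1/4·R2.
R3 ← R3 − 11/2·R2.
R4 ← R4 − 11/4·R2.
Swap R3 and R4.
R3 ← R3 / (-2).
R1 ← R1 − 17/11·R3.
R2 ← R2 − 13/11·R3.
Row 4 reduces to 0 = 1, a contradiction. The system is inconsistent.

no solution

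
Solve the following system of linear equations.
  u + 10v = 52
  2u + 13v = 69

u = 2, v = 5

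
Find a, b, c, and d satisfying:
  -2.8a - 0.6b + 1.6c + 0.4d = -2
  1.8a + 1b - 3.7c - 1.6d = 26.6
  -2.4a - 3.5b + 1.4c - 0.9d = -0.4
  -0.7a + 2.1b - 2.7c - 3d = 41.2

Row-reduce the augmented matrix:
R1 ← R1 / (-14/5).
R2 ← R2 − 9/5·R1.
R3 ← R3 + 12/5·R1.
R4 ← R4 + 7/10·R1.
R2 ← R2 / (43/70).
R1 ← R1 − 3/14·R2.
R3 ← R3 + 209/70·R2.
R4 ← R4 − 9/4·R2.
R3 ← R3 / (-5571/430).
R1 ← R1 − 31/86·R3.
R2 ← R2 + 187/43·R3.
R4 ← R4 − 5749/860·R3.
R4 ← R4 / (-48811/22284).
R1 ← R1 − 1219/11142·R4.
R2 ← R2 − 2351/5571·R4.
R3 ← R3 − 3341/5571·R4.
Reading off the reduced rows gives a = -4, b = 2, c = -6, d = -6.

a = -4, b = 2, c = -6, d = -6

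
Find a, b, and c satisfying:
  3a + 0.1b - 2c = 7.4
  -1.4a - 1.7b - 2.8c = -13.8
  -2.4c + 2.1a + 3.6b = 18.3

a = 3, b = 4, c = 1

Row-reduce the augmented matrix:
R1 ← R1 / (3).
R2 ← R2 + 7/5·R1.
R3 ← R3 − 21/10·R1.
R2 ← R2 / (-124/75).
R1 ← R1 − 1/30·R2.
R3 ← R3 − 353/100·R2.
R3 ← R3 / (-2781/310).
R1 ← R1 + 23/31·R3.
R2 ← R2 − 70/31·R3.
Reading off the reduced rows gives a = 3, b = 4, c = 1.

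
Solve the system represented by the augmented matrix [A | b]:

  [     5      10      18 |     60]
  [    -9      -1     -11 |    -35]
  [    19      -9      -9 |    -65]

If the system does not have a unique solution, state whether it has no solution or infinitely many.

Row-reduce the augmented matrix:
R1 ← R1 / (5).
R2 ← R2 + 9·R1.
R3 ← R3 − 19·R1.
R2 ← R2 / (17).
R1 ← R1 − 2·R2.
R3 ← R3 + 47·R2.
R3 ← R3 / (-310/17).
R1 ← R1 − 92/85·R3.
R2 ← R2 − 107/85·R3.
Reading off the reduced rows gives x_1 = -2, x_2 = -2, x_3 = 5.

x_1 = -2, x_2 = -2, x_3 = 5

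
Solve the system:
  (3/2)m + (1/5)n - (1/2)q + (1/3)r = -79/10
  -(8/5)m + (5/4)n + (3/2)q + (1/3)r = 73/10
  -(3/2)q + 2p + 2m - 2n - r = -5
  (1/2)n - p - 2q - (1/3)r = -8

infinitely many solutions

Row-reduce:
R1 ← R1 / (3/2).
R2 ← R2 + 8/5·R1.
R3 ← R3 − 2·R1.
R2 ← R2 / (439/300).
R1 ← R1 − 2/15·R2.
R3 ← R3 + 34/15·R2.
R4 ← R4 − 1/2·R2.
R3 ← R3 / (2).
R4 ← R4 + 1·R3.
R4 ← R4 / (-3509/1756).
R1 ← R1 + 185/439·R4.
R2 ← R2 − 290/439·R4.
R3 ← R3 − 583/1756·R4.
Rank is 4 with 5 unknowns, leaving r free.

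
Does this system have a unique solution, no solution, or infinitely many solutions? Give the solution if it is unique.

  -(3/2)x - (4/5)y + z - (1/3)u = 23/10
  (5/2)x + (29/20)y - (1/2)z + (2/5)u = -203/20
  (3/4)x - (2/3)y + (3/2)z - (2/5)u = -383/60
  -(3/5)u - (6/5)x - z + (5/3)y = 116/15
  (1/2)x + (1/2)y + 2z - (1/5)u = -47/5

Row-reduce:
R1 ← R1 / (-3/2).
R2 ← R2 − 5/2·R1.
R3 ← R3 − 3/4·R1.
R4 ← R4 + 6/5·R1.
R5 ← R5 − 1/2·R1.
R2 ← R2 / (7/60).
R1 ← R1 − 8/15·R2.
R3 ← R3 + 16/15·R2.
R4 ← R4 − 173/75·R2.
R5 ← R5 − 7/30·R2.
R3 ← R3 / (38/3).
R1 ← R1 + 6·R3.
R2 ← R2 − 10·R3.
R4 ← R4 + 373/15·R3.
R4 ← R4 / (-265/228).
R1 ← R1 + 1/114·R4.
R2 ← R2 − 9/38·R4.
R3 ← R3 + 179/1140·R4.
Row 5 reduces to 0 = 4, a contradiction. The system is inconsistent.

no solution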